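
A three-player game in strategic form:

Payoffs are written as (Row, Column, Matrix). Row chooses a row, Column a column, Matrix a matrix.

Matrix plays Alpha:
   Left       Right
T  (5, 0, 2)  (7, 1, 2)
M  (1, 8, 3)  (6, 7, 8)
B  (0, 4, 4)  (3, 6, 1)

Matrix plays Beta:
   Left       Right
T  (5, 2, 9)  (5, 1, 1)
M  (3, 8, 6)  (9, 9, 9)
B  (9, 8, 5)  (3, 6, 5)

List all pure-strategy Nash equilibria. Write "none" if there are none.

Row against (Left, Alpha): payoffs 5, 1, 0 → best response T.
Row against (Left, Beta): payoffs 5, 3, 9 → best response B.
Row against (Right, Alpha): payoffs 7, 6, 3 → best response T.
Row against (Right, Beta): payoffs 5, 9, 3 → best response M.
Column against (T, Alpha): payoffs 0, 1 → best response Right.
Column against (T, Beta): payoffs 2, 1 → best response Left.
Column against (M, Alpha): payoffs 8, 7 → best response Left.
Column against (M, Beta): payoffs 8, 9 → best response Right.
Column against (B, Alpha): payoffs 4, 6 → best response Right.
Column against (B, Beta): payoffs 8, 6 → best response Left.
Matrix against (T, Left): payoffs 2, 9 → best response Beta.
Matrix against (T, Right): payoffs 2, 1 → best response Alpha.
Matrix against (M, Left): payoffs 3, 6 → best response Beta.
Matrix against (M, Right): payoffs 8, 9 → best response Beta.
Matrix against (B, Left): payoffs 4, 5 → best response Beta.
Matrix against (B, Right): payoffs 1, 5 → best response Beta.
Mutual best responses: (T, Right, Alpha); (M, Right, Beta); (B, Left, Beta).

Pure-strategy Nash equilibria: (T, Right, Alpha); (M, Right, Beta); (B, Left, Beta)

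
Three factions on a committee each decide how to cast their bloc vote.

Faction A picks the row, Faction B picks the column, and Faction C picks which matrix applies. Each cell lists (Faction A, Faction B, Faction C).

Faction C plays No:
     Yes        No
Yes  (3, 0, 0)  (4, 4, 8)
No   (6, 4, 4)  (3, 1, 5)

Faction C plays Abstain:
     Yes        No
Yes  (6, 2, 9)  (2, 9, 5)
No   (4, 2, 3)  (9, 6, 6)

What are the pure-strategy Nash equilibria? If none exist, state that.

(Yes, Yes, No): Faction A can switch to No (3 → 6). Not NE.
(Yes, Yes, Abstain): Faction B can switch to No (2 → 9). Not NE.
(Yes, No, No): Faction A gets 4, best alternative 3; Faction B gets 4, best alternative 0; Faction C gets 8, best alternative 5. No profitable deviation — NE.
(Yes, No, Abstain): Faction A can switch to No (2 → 9). Not NE.
(No, Yes, No): Faction A gets 6, best alternative 3; Faction B gets 4, best alternative 1; Faction C gets 4, best alternative 3. No profitable deviation — NE.
(No, Yes, Abstain): Faction A can switch to Yes (4 → 6). Not NE.
(No, No, No): Faction A can switch to Yes (3 → 4). Not NE.
(No, No, Abstain): Faction A gets 9, best alternative 2; Faction B gets 6, best alternative 2; Faction C gets 6, best alternative 5. No profitable deviation — NE.

Pure-strategy Nash equilibria: (Yes, No, No) and (No, Yes, No) and (No, No, Abstain)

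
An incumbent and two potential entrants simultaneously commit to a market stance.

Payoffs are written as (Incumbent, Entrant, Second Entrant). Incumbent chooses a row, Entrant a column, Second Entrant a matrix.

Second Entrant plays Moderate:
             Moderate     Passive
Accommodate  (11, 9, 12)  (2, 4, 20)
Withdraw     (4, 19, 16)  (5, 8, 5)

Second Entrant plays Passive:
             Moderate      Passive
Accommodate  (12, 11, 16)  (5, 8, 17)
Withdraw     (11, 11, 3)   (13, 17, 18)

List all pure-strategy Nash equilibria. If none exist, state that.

The pure Nash equilibria are (Accommodate, Moderate, Passive); (Withdraw, Passive, Passive).

Mark each player's best response to every combination of opponents' strategies; a profile where every player is best-responding is a pure Nash equilibrium.
Incumbent against (Moderate, Moderate): payoffs 11, 4 → best response Accommodate.
Incumbent against (Moderate, Passive): payoffs 12, 11 → best response Accommodate.
Incumbent against (Passive, Moderate): payoffs 2, 5 → best response Withdraw.
Incumbent against (Passive, Passive): payoffs 5, 13 → best response Withdraw.
Entrant against (Accommodate, Moderate): payoffs 9, 4 → best response Moderate.
Entrant against (Accommodate, Passive): payoffs 11, 8 → best response Moderate.
Entrant against (Withdraw, Moderate): payoffs 19, 8 → best response Moderate.
Entrant against (Withdraw, Passive): payoffs 11, 17 → best response Passive.
Second Entrant against (Accommodate, Moderate): payoffs 12, 16 → best response Passive.
Second Entrant against (Accommodate, Passive): payoffs 20, 17 → best response Moderate.
Second Entrant against (Withdraw, Moderate): payoffs 16, 3 → best response Moderate.
Second Entrant against (Withdraw, Passive): payoffs 5, 18 → best response Passive.
Mutual best responses: (Accommodate, Moderate, Passive); (Withdraw, Passive, Passive).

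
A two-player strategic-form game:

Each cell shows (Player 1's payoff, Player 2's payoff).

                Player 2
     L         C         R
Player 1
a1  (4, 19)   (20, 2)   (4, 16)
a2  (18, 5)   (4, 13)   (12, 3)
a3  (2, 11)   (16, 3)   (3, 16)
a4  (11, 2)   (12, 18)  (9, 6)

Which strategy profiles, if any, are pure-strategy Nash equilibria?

Player 1 against L: payoffs 4, 18, 2, 11 → best response a2.
Player 1 against C: payoffs 20, 4, 16, 12 → best response a1.
Player 1 against R: payoffs 4, 12, 3, 9 → best response a2.
Player 2 against a1: payoffs 19, 2, 16 → best response L.
Player 2 against a2: payoffs 5, 13, 3 → best response C.
Player 2 against a3: payoffs 11, 3, 16 → best response R.
Player 2 against a4: payoffs 2, 18, 6 → best response C.
No profile is a mutual best response for all players.

none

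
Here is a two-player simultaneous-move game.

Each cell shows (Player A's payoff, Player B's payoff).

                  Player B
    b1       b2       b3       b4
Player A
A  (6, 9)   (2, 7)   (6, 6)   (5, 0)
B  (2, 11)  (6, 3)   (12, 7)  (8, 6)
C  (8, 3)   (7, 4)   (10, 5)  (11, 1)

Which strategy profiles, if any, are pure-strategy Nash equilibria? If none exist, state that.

This game has no pure Nash equilibrium.

Player A against b1: payoffs 6, 2, 8 → best response C.
Player A against b2: payoffs 2, 6, 7 → best response C.
Player A against b3: payoffs 6, 12, 10 → best response B.
Player A against b4: payoffs 5, 8, 11 → best response C.
Player B against A: payoffs 9, 7, 6, 0 → best response b1.
Player B against B: payoffs 11, 3, 7, 6 → best response b1.
Player B against C: payoffs 3, 4, 5, 1 → best response b3.
No profile is a mutual best response for all players.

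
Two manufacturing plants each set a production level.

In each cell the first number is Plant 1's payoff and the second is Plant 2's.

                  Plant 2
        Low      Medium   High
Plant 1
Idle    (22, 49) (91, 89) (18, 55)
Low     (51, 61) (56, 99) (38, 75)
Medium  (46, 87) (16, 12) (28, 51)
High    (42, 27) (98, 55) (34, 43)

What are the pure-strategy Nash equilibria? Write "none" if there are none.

(Idle, Low): Plant 1 can switch to Low (22 → 51). Not NE.
(Idle, Medium): Plant 1 can switch to High (91 → 98). Not NE.
(Idle, High): Plant 1 can switch to Low (18 → 38). Not NE.
(Low, Low): Plant 2 can switch to Medium (61 → 99). Not NE.
(Low, Medium): Plant 1 can switch to Idle (56 → 91). Not NE.
(Low, High): Plant 2 can switch to Medium (75 → 99). Not NE.
(Medium, Low): Plant 1 can switch to Low (46 → 51). Not NE.
(Medium, Medium): Plant 1 can switch to Idle (16 → 91). Not NE.
(Medium, High): Plant 1 can switch to Low (28 → 38). Not NE.
(High, Low): Plant 1 can switch to Low (42 → 51). Not NE.
(High, Medium): Plant 1 gets 98, best alternative 91; Plant 2 gets 55, best alternative 43. No profitable deviation — NE.
(High, High): Plant 1 can switch to Low (34 → 38). Not NE.

(High, Medium)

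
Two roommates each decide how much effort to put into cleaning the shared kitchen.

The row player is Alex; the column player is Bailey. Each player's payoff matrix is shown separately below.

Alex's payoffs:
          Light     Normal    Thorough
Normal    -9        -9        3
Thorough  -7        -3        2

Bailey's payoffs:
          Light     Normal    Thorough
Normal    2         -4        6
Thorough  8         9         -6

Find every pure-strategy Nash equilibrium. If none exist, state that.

Alex against Light: payoffs -9, -7 → best response Thorough.
Alex against Normal: payoffs -9, -3 → best response Thorough.
Alex against Thorough: payoffs 3, 2 → best response Normal.
Bailey against Normal: payoffs 2, -4, 6 → best response Thorough.
Bailey against Thorough: payoffs 8, 9, -6 → best response Normal.
Mutual best responses: (Normal, Thorough); (Thorough, Normal).

(Normal, Thorough), (Thorough, Normal)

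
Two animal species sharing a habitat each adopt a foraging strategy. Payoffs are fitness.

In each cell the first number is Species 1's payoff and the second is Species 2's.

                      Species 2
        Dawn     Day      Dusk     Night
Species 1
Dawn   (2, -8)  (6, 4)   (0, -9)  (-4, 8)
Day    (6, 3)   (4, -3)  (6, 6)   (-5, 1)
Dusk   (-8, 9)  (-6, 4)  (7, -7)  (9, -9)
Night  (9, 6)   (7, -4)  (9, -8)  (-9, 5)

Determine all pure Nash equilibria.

Mark each player's best response to every combination of opponents' strategies; a profile where every player is best-responding is a pure Nash equilibrium.
Species 1 against Dawn: payoffs 2, 6, -8, 9 → best response Night.
Species 1 against Day: payoffs 6, 4, -6, 7 → best response Night.
Species 1 against Dusk: payoffs 0, 6, 7, 9 → best response Night.
Species 1 against Night: payoffs -4, -5, 9, -9 → best response Dusk.
Species 2 against Dawn: payoffs -8, 4, -9, 8 → best response Night.
Species 2 against Day: payoffs 3, -3, 6, 1 → best response Dusk.
Species 2 against Dusk: payoffs 9, 4, -7, -9 → best response Dawn.
Species 2 against Night: payoffs 6, -4, -8, 5 → best response Dawn.
Mutual best responses: (Night, Dawn).

(Night, Dawn)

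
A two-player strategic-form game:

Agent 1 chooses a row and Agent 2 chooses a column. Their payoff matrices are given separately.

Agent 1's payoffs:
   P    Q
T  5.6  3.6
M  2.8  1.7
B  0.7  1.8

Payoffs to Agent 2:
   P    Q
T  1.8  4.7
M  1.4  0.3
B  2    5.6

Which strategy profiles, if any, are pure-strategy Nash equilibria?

The unique pure-strategy Nash equilibrium is (T, Q).

Agent 1 against P: payoffs 5.6, 2.8, 0.7 → best response T.
Agent 1 against Q: payoffs 3.6, 1.7, 1.8 → best response T.
Agent 2 against T: payoffs 1.8, 4.7 → best response Q.
Agent 2 against M: payoffs 1.4, 0.3 → best response P.
Agent 2 against B: payoffs 2, 5.6 → best response Q.
Mutual best responses: (T, Q).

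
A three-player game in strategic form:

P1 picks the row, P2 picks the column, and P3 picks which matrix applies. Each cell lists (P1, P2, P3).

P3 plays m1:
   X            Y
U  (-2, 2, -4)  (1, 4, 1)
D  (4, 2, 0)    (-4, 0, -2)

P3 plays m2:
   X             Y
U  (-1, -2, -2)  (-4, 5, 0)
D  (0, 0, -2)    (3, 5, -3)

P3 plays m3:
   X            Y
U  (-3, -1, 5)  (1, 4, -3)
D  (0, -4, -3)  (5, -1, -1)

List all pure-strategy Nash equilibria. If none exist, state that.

Pure-strategy Nash equilibria: (U, Y, m1); (D, X, m1); (D, Y, m3)

P1 against (X, m1): payoffs -2, 4 → best response D.
P1 against (X, m2): payoffs -1, 0 → best response D.
P1 against (X, m3): payoffs -3, 0 → best response D.
P1 against (Y, m1): payoffs 1, -4 → best response U.
P1 against (Y, m2): payoffs -4, 3 → best response D.
P1 against (Y, m3): payoffs 1, 5 → best response D.
P2 against (U, m1): payoffs 2, 4 → best response Y.
P2 against (U, m2): payoffs -2, 5 → best response Y.
P2 against (U, m3): payoffs -1, 4 → best response Y.
P2 against (D, m1): payoffs 2, 0 → best response X.
P2 against (D, m2): payoffs 0, 5 → best response Y.
P2 against (D, m3): payoffs -4, -1 → best response Y.
P3 against (U, X): payoffs -4, -2, 5 → best response m3.
P3 against (U, Y): payoffs 1, 0, -3 → best response m1.
P3 against (D, X): payoffs 0, -2, -3 → best response m1.
P3 against (D, Y): payoffs -2, -3, -1 → best response m3.
Mutual best responses: (U, Y, m1); (D, X, m1); (D, Y, m3).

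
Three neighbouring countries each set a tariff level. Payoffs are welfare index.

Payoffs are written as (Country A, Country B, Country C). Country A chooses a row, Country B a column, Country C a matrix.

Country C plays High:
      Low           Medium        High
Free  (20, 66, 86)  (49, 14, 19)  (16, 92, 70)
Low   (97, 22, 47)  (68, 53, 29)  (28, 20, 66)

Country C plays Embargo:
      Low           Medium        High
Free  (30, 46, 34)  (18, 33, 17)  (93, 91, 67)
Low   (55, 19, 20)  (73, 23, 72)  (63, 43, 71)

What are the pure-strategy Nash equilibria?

This game has no pure Nash equilibrium.

Country A against (Low, High): payoffs 20, 97 → best response Low.
Country A against (Low, Embargo): payoffs 30, 55 → best response Low.
Country A against (Medium, High): payoffs 49, 68 → best response Low.
Country A against (Medium, Embargo): payoffs 18, 73 → best response Low.
Country A against (High, High): payoffs 16, 28 → best response Low.
Country A against (High, Embargo): payoffs 93, 63 → best response Free.
Country B against (Free, High): payoffs 66, 14, 92 → best response High.
Country B against (Free, Embargo): payoffs 46, 33, 91 → best response High.
Country B against (Low, High): payoffs 22, 53, 20 → best response Medium.
Country B against (Low, Embargo): payoffs 19, 23, 43 → best response High.
Country C against (Free, Low): payoffs 86, 34 → best response High.
Country C against (Free, Medium): payoffs 19, 17 → best response High.
Country C against (Free, High): payoffs 70, 67 → best response High.
Country C against (Low, Low): payoffs 47, 20 → best response High.
Country C against (Low, Medium): payoffs 29, 72 → best response Embargo.
Country C against (Low, High): payoffs 66, 71 → best response Embargo.
No profile is a mutual best response for all players.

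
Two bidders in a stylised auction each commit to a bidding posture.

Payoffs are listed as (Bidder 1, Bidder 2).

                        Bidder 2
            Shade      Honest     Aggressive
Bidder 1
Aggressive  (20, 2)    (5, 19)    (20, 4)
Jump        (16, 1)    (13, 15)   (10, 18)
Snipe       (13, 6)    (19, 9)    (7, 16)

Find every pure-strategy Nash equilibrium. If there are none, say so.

Bidder 1 against Shade: payoffs 20, 16, 13 → best response Aggressive.
Bidder 1 against Honest: payoffs 5, 13, 19 → best response Snipe.
Bidder 1 against Aggressive: payoffs 20, 10, 7 → best response Aggressive.
Bidder 2 against Aggressive: payoffs 2, 19, 4 → best response Honest.
Bidder 2 against Jump: payoffs 1, 15, 18 → best response Aggressive.
Bidder 2 against Snipe: payoffs 6, 9, 16 → best response Aggressive.
No profile is a mutual best response for all players.

There is no pure-strategy Nash equilibrium.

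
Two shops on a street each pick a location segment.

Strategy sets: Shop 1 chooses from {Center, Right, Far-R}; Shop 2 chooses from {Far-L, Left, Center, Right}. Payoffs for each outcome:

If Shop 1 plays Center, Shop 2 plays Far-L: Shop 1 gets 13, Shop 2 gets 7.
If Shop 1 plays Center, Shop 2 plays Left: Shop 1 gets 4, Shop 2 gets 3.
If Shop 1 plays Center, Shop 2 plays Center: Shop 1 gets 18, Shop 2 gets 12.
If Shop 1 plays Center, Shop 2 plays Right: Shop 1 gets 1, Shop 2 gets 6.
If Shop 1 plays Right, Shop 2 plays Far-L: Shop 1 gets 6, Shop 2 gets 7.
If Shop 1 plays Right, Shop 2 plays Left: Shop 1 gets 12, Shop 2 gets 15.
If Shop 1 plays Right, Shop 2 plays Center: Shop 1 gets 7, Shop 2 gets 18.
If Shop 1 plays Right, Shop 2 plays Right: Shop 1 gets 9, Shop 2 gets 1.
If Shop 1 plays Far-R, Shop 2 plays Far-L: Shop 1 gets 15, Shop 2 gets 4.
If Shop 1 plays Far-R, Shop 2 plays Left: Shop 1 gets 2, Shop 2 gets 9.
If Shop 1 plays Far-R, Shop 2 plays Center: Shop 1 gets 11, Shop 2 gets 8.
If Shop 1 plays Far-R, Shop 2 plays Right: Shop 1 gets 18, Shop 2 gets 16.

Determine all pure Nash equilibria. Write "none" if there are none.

(Center, Far-L): Shop 1 can switch to Far-R (13 → 15). Not NE.
(Center, Left): Shop 1 can switch to Right (4 → 12). Not NE.
(Center, Center): Shop 1 gets 18, best alternative 11; Shop 2 gets 12, best alternative 7. No profitable deviation — NE.
(Center, Right): Shop 1 can switch to Right (1 → 9). Not NE.
(Right, Far-L): Shop 1 can switch to Center (6 → 13). Not NE.
(Right, Left): Shop 2 can switch to Center (15 → 18). Not NE.
(Right, Center): Shop 1 can switch to Center (7 → 18). Not NE.
(Right, Right): Shop 1 can switch to Far-R (9 → 18). Not NE.
(Far-R, Far-L): Shop 2 can switch to Left (4 → 9). Not NE.
(Far-R, Left): Shop 1 can switch to Center (2 → 4). Not NE.
(Far-R, Center): Shop 1 can switch to Center (11 → 18). Not NE.
(Far-R, Right): Shop 1 gets 18, best alternative 9; Shop 2 gets 16, best alternative 9. No profitable deviation — NE.

(Center, Center); (Far-R, Right)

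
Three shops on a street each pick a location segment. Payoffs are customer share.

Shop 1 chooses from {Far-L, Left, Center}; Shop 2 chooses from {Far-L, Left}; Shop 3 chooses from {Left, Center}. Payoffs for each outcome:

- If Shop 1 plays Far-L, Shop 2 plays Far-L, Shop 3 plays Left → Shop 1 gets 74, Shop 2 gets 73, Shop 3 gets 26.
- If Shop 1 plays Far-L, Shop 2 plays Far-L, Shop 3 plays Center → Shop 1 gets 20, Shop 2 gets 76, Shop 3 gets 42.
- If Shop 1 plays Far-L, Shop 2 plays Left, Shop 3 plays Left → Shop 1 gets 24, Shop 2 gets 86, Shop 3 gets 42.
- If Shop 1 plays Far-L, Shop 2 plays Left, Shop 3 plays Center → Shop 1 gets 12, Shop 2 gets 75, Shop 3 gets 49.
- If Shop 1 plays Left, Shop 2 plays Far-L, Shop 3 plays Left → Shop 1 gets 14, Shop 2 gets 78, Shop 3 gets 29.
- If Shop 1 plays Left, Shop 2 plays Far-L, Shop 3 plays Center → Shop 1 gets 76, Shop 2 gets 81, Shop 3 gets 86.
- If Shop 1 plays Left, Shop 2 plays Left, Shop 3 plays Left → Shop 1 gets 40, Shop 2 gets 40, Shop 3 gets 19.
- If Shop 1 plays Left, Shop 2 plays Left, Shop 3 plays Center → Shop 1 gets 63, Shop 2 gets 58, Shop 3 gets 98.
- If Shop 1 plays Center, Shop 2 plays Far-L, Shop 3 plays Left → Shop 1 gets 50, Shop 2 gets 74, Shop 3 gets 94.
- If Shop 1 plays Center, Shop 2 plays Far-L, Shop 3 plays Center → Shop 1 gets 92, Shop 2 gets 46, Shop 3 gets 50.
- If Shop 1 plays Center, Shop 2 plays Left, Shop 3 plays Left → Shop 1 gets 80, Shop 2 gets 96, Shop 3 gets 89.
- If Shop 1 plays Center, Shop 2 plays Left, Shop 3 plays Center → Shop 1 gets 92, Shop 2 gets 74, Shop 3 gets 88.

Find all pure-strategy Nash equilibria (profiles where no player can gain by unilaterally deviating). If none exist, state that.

The unique pure-strategy Nash equilibrium is (Center, Left, Left).

(Far-L, Far-L, Left): Shop 2 can switch to Left (73 → 86). Not NE.
(Far-L, Far-L, Center): Shop 1 can switch to Left (20 → 76). Not NE.
(Far-L, Left, Left): Shop 1 can switch to Left (24 → 40). Not NE.
(Far-L, Left, Center): Shop 1 can switch to Left (12 → 63). Not NE.
(Left, Far-L, Left): Shop 1 can switch to Far-L (14 → 74). Not NE.
(Left, Far-L, Center): Shop 1 can switch to Center (76 → 92). Not NE.
(Center, Left, Left): Shop 1 gets 80, best alternative 40; Shop 2 gets 96, best alternative 74; Shop 3 gets 89, best alternative 88. No profitable deviation — NE.
(The remaining 5 profiles each have a profitable deviation by the same check.)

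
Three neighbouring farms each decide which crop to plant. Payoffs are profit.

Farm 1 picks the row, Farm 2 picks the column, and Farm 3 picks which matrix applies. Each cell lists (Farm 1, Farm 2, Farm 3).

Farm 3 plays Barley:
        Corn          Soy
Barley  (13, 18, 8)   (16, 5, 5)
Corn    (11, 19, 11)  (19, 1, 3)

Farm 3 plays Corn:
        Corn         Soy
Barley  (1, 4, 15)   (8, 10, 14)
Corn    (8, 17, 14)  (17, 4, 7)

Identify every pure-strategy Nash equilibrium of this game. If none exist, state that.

The unique pure-strategy Nash equilibrium is (Corn, Corn, Corn).

Farm 1 against (Corn, Barley): payoffs 13, 11 → best response Barley.
Farm 1 against (Corn, Corn): payoffs 1, 8 → best response Corn.
Farm 1 against (Soy, Barley): payoffs 16, 19 → best response Corn.
Farm 1 against (Soy, Corn): payoffs 8, 17 → best response Corn.
Farm 2 against (Barley, Barley): payoffs 18, 5 → best response Corn.
Farm 2 against (Barley, Corn): payoffs 4, 10 → best response Soy.
Farm 2 against (Corn, Barley): payoffs 19, 1 → best response Corn.
Farm 2 against (Corn, Corn): payoffs 17, 4 → best response Corn.
Farm 3 against (Barley, Corn): payoffs 8, 15 → best response Corn.
Farm 3 against (Barley, Soy): payoffs 5, 14 → best response Corn.
Farm 3 against (Corn, Corn): payoffs 11, 14 → best response Corn.
Farm 3 against (Corn, Soy): payoffs 3, 7 → best response Corn.
Mutual best responses: (Corn, Corn, Corn).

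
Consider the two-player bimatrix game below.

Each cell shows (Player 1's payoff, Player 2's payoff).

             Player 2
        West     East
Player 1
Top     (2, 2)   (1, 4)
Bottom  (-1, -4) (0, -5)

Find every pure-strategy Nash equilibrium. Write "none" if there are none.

(Top, East)

Player 1 against West: payoffs 2, -1 → best response Top.
Player 1 against East: payoffs 1, 0 → best response Top.
Player 2 against Top: payoffs 2, 4 → best response East.
Player 2 against Bottom: payoffs -4, -5 → best response West.
Mutual best responses: (Top, East).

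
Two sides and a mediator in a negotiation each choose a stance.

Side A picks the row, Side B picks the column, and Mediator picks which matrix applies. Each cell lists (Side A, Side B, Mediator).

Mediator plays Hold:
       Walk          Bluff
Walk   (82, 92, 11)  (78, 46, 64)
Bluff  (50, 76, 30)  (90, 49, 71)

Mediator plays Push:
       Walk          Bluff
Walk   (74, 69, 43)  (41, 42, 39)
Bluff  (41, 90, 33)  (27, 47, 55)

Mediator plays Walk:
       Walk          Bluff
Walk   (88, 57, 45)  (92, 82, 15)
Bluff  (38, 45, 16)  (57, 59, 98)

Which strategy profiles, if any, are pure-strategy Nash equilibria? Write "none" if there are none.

(Walk, Walk, Hold): Mediator can switch to Push (11 → 43). Not NE.
(Walk, Walk, Push): Mediator can switch to Walk (43 → 45). Not NE.
(Walk, Walk, Walk): Side B can switch to Bluff (57 → 82). Not NE.
(Walk, Bluff, Hold): Side A can switch to Bluff (78 → 90). Not NE.
(Walk, Bluff, Push): Side B can switch to Walk (42 → 69). Not NE.
(Walk, Bluff, Walk): Mediator can switch to Hold (15 → 64). Not NE.
(Bluff, Walk, Hold): Side A can switch to Walk (50 → 82). Not NE.
(Bluff, Walk, Push): Side A can switch to Walk (41 → 74). Not NE.
(Bluff, Walk, Walk): Side A can switch to Walk (38 → 88). Not NE.
(Bluff, Bluff, Hold): Side B can switch to Walk (49 → 76). Not NE.
(The remaining 2 profiles each have a profitable deviation by the same check.)

This game has no pure Nash equilibrium.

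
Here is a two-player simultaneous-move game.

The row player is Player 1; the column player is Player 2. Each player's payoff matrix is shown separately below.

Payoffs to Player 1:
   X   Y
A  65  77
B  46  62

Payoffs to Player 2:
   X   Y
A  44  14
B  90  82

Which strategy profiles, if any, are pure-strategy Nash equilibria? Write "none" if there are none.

Mark each player's best response to every combination of opponents' strategies; a profile where every player is best-responding is a pure Nash equilibrium.
Player 1 against X: payoffs 65, 46 → best response A.
Player 1 against Y: payoffs 77, 62 → best response A.
Player 2 against A: payoffs 44, 14 → best response X.
Player 2 against B: payoffs 90, 82 → best response X.
Mutual best responses: (A, X).

(A, X)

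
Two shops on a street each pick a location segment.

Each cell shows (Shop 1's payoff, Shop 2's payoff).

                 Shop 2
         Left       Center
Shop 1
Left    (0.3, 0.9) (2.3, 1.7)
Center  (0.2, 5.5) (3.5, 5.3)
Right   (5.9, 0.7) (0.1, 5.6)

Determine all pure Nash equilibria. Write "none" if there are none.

No pure-strategy Nash equilibrium.

Mark each player's best response to every combination of opponents' strategies; a profile where every player is best-responding is a pure Nash equilibrium.
Shop 1 against Left: payoffs 0.3, 0.2, 5.9 → best response Right.
Shop 1 against Center: payoffs 2.3, 3.5, 0.1 → best response Center.
Shop 2 against Left: payoffs 0.9, 1.7 → best response Center.
Shop 2 against Center: payoffs 5.5, 5.3 → best response Left.
Shop 2 against Right: payoffs 0.7, 5.6 → best response Center.
No profile is a mutual best response for all players.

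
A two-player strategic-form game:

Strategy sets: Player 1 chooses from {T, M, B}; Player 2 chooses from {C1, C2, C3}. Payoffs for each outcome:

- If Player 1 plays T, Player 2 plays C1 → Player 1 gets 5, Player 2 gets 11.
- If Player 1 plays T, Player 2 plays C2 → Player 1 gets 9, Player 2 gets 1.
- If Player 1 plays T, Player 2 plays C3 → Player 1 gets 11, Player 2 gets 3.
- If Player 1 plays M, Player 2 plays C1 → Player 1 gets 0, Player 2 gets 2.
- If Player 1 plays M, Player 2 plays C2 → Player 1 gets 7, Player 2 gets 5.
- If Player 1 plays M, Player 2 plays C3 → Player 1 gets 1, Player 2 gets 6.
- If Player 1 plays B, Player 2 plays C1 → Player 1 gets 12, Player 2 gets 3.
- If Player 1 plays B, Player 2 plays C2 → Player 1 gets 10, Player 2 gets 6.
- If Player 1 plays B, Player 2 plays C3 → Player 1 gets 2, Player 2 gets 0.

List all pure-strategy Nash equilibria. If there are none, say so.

(T, C1): Player 1 can switch to B (5 → 12). Not NE.
(T, C2): Player 1 can switch to B (9 → 10). Not NE.
(T, C3): Player 2 can switch to C1 (3 → 11). Not NE.
(M, C1): Player 1 can switch to T (0 → 5). Not NE.
(M, C2): Player 1 can switch to T (7 → 9). Not NE.
(M, C3): Player 1 can switch to T (1 → 11). Not NE.
(B, C2): Player 1 gets 10, best alternative 9; Player 2 gets 6, best alternative 3. No profitable deviation — NE.
(The remaining 2 profiles each have a profitable deviation by the same check.)

Pure NE: (B, C2)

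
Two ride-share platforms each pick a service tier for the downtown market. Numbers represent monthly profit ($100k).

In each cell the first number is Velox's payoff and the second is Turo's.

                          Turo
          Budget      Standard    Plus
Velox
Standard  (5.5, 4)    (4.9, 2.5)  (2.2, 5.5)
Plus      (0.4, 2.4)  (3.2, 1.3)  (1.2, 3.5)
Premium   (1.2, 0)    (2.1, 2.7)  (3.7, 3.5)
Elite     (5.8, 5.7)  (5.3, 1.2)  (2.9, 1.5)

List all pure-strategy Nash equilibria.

(Premium, Plus), (Elite, Budget)

(Standard, Budget): Velox can switch to Elite (5.5 → 5.8). Not NE.
(Standard, Standard): Velox can switch to Elite (4.9 → 5.3). Not NE.
(Standard, Plus): Velox can switch to Premium (2.2 → 3.7). Not NE.
(Plus, Budget): Velox can switch to Standard (0.4 → 5.5). Not NE.
(Plus, Standard): Velox can switch to Standard (3.2 → 4.9). Not NE.
(Plus, Plus): Velox can switch to Standard (1.2 → 2.2). Not NE.
(Premium, Budget): Velox can switch to Standard (1.2 → 5.5). Not NE.
(Premium, Standard): Velox can switch to Standard (2.1 → 4.9). Not NE.
(Premium, Plus): Velox gets 3.7, best alternative 2.9; Turo gets 3.5, best alternative 2.7. No profitable deviation — NE.
(Elite, Budget): Velox gets 5.8, best alternative 5.5; Turo gets 5.7, best alternative 1.5. No profitable deviation — NE.
(Elite, Standard): Turo can switch to Budget (1.2 → 5.7). Not NE.
(Elite, Plus): Velox can switch to Premium (2.9 → 3.7). Not NE.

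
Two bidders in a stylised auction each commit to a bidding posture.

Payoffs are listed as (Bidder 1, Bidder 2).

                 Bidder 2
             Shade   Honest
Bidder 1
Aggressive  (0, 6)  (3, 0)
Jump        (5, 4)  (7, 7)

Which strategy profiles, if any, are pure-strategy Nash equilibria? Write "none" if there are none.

For each player, find the best response to each opponent profile; mutual best responses are the pure NE.
Bidder 1 against Shade: payoffs 0, 5 → best response Jump.
Bidder 1 against Honest: payoffs 3, 7 → best response Jump.
Bidder 2 against Aggressive: payoffs 6, 0 → best response Shade.
Bidder 2 against Jump: payoffs 4, 7 → best response Honest.
Mutual best responses: (Jump, Honest).

(Jump, Honest)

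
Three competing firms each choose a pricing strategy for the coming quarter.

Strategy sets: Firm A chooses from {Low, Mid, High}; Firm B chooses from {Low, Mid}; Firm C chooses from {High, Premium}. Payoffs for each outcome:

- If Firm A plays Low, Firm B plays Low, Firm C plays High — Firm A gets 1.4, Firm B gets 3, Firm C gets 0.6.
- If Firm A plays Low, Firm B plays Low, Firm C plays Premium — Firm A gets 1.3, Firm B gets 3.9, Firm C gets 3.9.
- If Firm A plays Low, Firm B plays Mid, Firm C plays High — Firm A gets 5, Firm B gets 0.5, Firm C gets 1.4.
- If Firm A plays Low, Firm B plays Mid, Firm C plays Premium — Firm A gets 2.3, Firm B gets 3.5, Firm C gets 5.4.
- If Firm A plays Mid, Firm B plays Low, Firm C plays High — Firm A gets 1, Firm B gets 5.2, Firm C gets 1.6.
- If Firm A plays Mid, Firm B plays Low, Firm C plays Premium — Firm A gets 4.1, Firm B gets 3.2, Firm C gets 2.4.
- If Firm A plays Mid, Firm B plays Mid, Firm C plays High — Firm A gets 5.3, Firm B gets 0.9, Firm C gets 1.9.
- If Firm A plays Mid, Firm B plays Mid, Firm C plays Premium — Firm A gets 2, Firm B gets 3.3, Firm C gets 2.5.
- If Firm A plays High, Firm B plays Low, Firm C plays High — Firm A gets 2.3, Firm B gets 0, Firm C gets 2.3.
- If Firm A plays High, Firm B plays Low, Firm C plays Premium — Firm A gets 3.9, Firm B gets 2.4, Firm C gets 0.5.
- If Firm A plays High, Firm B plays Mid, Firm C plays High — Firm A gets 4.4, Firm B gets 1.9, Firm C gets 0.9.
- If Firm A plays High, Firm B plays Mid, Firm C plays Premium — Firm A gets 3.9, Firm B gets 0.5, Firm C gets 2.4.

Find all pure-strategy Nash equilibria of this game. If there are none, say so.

(Low, Low, High): Firm A can switch to High (1.4 → 2.3). Not NE.
(Low, Low, Premium): Firm A can switch to Mid (1.3 → 4.1). Not NE.
(Low, Mid, High): Firm A can switch to Mid (5 → 5.3). Not NE.
(Low, Mid, Premium): Firm A can switch to High (2.3 → 3.9). Not NE.
(Mid, Low, High): Firm A can switch to Low (1 → 1.4). Not NE.
(Mid, Low, Premium): Firm B can switch to Mid (3.2 → 3.3). Not NE.
(Mid, Mid, High): Firm B can switch to Low (0.9 → 5.2). Not NE.
(Mid, Mid, Premium): Firm A can switch to Low (2 → 2.3). Not NE.
(High, Low, High): Firm B can switch to Mid (0 → 1.9). Not NE.
(High, Low, Premium): Firm A can switch to Mid (3.9 → 4.1). Not NE.
(The remaining 2 profiles each have a profitable deviation by the same check.)

This game has no pure Nash equilibrium.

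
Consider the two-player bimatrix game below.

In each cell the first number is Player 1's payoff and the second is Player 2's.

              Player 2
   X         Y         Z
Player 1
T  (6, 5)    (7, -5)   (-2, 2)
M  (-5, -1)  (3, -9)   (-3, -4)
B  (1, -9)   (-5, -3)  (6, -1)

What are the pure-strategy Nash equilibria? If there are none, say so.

(T, X); (B, Z)

Player 1 against X: payoffs 6, -5, 1 → best response T.
Player 1 against Y: payoffs 7, 3, -5 → best response T.
Player 1 against Z: payoffs -2, -3, 6 → best response B.
Player 2 against T: payoffs 5, -5, 2 → best response X.
Player 2 against M: payoffs -1, -9, -4 → best response X.
Player 2 against B: payoffs -9, -3, -1 → best response Z.
Mutual best responses: (T, X); (B, Z).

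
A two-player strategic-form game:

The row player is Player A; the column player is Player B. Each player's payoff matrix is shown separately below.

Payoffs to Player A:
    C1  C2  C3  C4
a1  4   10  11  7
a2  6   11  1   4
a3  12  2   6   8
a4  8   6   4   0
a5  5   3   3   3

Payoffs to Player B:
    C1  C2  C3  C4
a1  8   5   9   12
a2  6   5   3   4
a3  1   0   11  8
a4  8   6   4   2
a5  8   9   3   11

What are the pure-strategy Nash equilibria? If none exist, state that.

For each strategy profile, look for a profitable unilateral deviation.
(a1, C1): Player A can switch to a2 (4 → 6). Not NE.
(a1, C2): Player A can switch to a2 (10 → 11). Not NE.
(a1, C3): Player B can switch to C4 (9 → 12). Not NE.
(a1, C4): Player A can switch to a3 (7 → 8). Not NE.
(a2, C1): Player A can switch to a3 (6 → 12). Not NE.
(a2, C2): Player B can switch to C1 (5 → 6). Not NE.
(a2, C3): Player A can switch to a1 (1 → 11). Not NE.
(a2, C4): Player A can switch to a1 (4 → 7). Not NE.
(a3, C1): Player B can switch to C3 (1 → 11). Not NE.
(a3, C2): Player A can switch to a1 (2 → 10). Not NE.
(a3, C3): Player A can switch to a1 (6 → 11). Not NE.
(a3, C4): Player B can switch to C3 (8 → 11). Not NE.
(The remaining 8 profiles each have a profitable deviation by the same check.)

This game has no pure Nash equilibrium.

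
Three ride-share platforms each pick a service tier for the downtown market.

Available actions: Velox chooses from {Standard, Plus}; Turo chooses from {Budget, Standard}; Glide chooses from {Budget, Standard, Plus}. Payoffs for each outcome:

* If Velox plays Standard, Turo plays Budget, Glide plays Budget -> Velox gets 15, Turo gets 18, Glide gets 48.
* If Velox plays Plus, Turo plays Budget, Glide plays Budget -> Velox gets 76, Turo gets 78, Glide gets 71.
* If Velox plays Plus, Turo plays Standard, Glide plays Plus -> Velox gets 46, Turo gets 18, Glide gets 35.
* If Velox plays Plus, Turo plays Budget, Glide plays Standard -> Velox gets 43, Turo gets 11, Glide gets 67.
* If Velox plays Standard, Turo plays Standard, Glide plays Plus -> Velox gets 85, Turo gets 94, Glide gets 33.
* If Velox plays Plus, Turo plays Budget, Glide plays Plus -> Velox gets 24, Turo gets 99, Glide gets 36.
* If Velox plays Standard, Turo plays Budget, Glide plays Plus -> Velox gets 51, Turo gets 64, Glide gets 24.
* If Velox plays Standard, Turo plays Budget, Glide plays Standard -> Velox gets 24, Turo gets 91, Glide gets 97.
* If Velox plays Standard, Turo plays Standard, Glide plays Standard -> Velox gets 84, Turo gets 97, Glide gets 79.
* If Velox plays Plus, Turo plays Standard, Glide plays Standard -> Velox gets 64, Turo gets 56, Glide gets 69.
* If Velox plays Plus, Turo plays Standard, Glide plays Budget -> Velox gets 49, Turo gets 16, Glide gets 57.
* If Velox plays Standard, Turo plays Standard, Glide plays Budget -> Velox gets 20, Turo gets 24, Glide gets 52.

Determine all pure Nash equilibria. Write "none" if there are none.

Check each profile: it is a Nash equilibrium iff no player can strictly gain by switching unilaterally.
(Standard, Budget, Budget): Velox can switch to Plus (15 → 76). Not NE.
(Standard, Budget, Standard): Velox can switch to Plus (24 → 43). Not NE.
(Standard, Budget, Plus): Turo can switch to Standard (64 → 94). Not NE.
(Standard, Standard, Budget): Velox can switch to Plus (20 → 49). Not NE.
(Standard, Standard, Standard): Velox gets 84, best alternative 64; Turo gets 97, best alternative 91; Glide gets 79, best alternative 52. No profitable deviation — NE.
(Standard, Standard, Plus): Glide can switch to Budget (33 → 52). Not NE.
(Plus, Budget, Budget): Velox gets 76, best alternative 15; Turo gets 78, best alternative 16; Glide gets 71, best alternative 67. No profitable deviation — NE.
(Plus, Budget, Standard): Turo can switch to Standard (11 → 56). Not NE.
(Plus, Budget, Plus): Velox can switch to Standard (24 → 51). Not NE.
(Plus, Standard, Budget): Turo can switch to Budget (16 → 78). Not NE.
(Plus, Standard, Standard): Velox can switch to Standard (64 → 84). Not NE.
(Plus, Standard, Plus): Velox can switch to Standard (46 → 85). Not NE.

The pure Nash equilibria are (Standard, Standard, Standard) and (Plus, Budget, Budget).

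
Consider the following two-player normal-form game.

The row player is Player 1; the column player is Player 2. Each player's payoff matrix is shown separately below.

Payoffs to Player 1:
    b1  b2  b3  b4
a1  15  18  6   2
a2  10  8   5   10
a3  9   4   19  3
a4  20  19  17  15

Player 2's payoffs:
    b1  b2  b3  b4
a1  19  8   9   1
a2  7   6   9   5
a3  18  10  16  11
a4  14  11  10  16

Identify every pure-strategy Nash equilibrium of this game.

Pure NE: (a4, b4)

Player 1 against b1: payoffs 15, 10, 9, 20 → best response a4.
Player 1 against b2: payoffs 18, 8, 4, 19 → best response a4.
Player 1 against b3: payoffs 6, 5, 19, 17 → best response a3.
Player 1 against b4: payoffs 2, 10, 3, 15 → best response a4.
Player 2 against a1: payoffs 19, 8, 9, 1 → best response b1.
Player 2 against a2: payoffs 7, 6, 9, 5 → best response b3.
Player 2 against a3: payoffs 18, 10, 16, 11 → best response b1.
Player 2 against a4: payoffs 14, 11, 10, 16 → best response b4.
Mutual best responses: (a4, b4).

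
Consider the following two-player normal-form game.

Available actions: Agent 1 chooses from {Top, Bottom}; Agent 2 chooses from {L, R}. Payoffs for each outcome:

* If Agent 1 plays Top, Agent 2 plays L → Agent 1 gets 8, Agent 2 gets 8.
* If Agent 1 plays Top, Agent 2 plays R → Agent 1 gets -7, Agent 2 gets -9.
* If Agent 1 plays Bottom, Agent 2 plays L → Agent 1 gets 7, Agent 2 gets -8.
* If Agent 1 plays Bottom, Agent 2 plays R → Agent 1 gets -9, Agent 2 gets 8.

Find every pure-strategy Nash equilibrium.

(Top, L): Agent 1 gets 8, best alternative 7; Agent 2 gets 8, best alternative -9. No profitable deviation — NE.
(Top, R): Agent 2 can switch to L (-9 → 8). Not NE.
(Bottom, L): Agent 1 can switch to Top (7 → 8). Not NE.
(Bottom, R): Agent 1 can switch to Top (-9 → -7). Not NE.

Pure NE: (Top, L)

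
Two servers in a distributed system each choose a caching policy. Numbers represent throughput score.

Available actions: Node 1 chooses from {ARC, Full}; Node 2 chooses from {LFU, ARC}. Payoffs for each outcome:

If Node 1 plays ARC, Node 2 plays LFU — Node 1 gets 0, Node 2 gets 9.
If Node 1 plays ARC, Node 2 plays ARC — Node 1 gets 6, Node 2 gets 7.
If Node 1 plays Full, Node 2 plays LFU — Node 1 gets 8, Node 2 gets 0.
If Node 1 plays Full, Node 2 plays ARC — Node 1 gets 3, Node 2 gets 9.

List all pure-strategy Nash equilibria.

none

Node 1 against LFU: payoffs 0, 8 → best response Full.
Node 1 against ARC: payoffs 6, 3 → best response ARC.
Node 2 against ARC: payoffs 9, 7 → best response LFU.
Node 2 against Full: payoffs 0, 9 → best response ARC.
No profile is a mutual best response for all players.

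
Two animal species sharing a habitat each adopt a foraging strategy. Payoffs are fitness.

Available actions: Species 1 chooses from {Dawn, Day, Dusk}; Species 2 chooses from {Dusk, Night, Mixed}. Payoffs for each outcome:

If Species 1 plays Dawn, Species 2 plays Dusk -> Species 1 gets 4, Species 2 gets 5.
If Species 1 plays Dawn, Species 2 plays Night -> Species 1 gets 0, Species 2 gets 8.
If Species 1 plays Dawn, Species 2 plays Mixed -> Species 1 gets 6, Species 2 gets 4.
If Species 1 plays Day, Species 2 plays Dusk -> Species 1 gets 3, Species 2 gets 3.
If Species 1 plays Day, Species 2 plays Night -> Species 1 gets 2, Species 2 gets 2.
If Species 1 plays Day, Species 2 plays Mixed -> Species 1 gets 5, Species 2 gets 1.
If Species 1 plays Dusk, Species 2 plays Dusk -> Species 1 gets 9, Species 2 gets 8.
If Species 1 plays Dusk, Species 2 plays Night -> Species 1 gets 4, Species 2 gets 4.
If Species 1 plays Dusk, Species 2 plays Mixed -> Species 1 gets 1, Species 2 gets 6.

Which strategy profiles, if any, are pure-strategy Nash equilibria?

(Dusk, Dusk)

(Dawn, Dusk): Species 1 can switch to Dusk (4 → 9). Not NE.
(Dawn, Night): Species 1 can switch to Day (0 → 2). Not NE.
(Dawn, Mixed): Species 2 can switch to Dusk (4 → 5). Not NE.
(Day, Dusk): Species 1 can switch to Dawn (3 → 4). Not NE.
(Day, Night): Species 1 can switch to Dusk (2 → 4). Not NE.
(Day, Mixed): Species 1 can switch to Dawn (5 → 6). Not NE.
(Dusk, Dusk): Species 1 gets 9, best alternative 4; Species 2 gets 8, best alternative 6. No profitable deviation — NE.
(Dusk, Night): Species 2 can switch to Dusk (4 → 8). Not NE.
(Dusk, Mixed): Species 1 can switch to Dawn (1 → 6). Not NE.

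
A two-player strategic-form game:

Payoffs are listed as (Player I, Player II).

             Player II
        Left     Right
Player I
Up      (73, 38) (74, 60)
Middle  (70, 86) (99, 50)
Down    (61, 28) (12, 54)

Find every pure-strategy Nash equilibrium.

No pure-strategy Nash equilibrium.

Player I against Left: payoffs 73, 70, 61 → best response Up.
Player I against Right: payoffs 74, 99, 12 → best response Middle.
Player II against Up: payoffs 38, 60 → best response Right.
Player II against Middle: payoffs 86, 50 → best response Left.
Player II against Down: payoffs 28, 54 → best response Right.
No profile is a mutual best response for all players.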